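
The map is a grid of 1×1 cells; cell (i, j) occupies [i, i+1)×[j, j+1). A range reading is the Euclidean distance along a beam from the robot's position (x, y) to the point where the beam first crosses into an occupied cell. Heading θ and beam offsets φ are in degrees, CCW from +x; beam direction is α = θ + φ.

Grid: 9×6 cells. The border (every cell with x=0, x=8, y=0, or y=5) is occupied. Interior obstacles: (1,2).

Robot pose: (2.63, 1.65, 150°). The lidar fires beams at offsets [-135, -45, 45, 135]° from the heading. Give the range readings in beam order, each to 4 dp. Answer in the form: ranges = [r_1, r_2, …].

ranges = [5.5594, 3.4682, 1.6875, 0.6729]

beam 1: φ=-135°, α=15°
  d=(0.9659,0.2588)  start (2,1)  tX=0.3831 tY=1.3523  stride 1/|dx|=1.0353 1/|dy|=3.8637
    cross x-line → (3,1), t=0.3831
    cross y-line → (3,2), t=1.3523
    cross x-line → (4,2), t=1.4183
    cross x-line → (5,2), t=2.4536
    cross x-line → (6,2), t=3.4889
    cross x-line → (7,2), t=4.5242
    cross y-line → (7,3), t=5.2160
    cross x-line → (8,3), t=5.5594 (wall)
  → r_1 = 5.5594
beam 2: φ=-45°, α=105°
  d=(-0.2588,0.9659)  start (2,1)  tX=2.4341 tY=0.3623  stride 1/|dx|=3.8637 1/|dy|=1.0353
    cross y-line → (2,2), t=0.3623
    cross y-line → (2,3), t=1.3976
    cross y-line → (2,4), t=2.4329
    cross x-line → (1,4), t=2.4341
    cross y-line → (1,5), t=3.4682 (wall)
  → r_2 = 3.4682
beam 3: φ=45°, α=195°
  d=(-0.9659,-0.2588)  start (2,1)  tX=0.6522 tY=2.5114  stride 1/|dx|=1.0353 1/|dy|=3.8637
    cross x-line → (1,1), t=0.6522
    cross x-line → (0,1), t=1.6875 (wall)
  → r_3 = 1.6875
beam 4: φ=135°, α=285°
  d=(0.2588,-0.9659)  start (2,1)  tX=1.4296 tY=0.6729  stride 1/|dx|=3.8637 1/|dy|=1.0353
    cross y-line → (2,0), t=0.6729 (wall)
  → r_4 = 0.6729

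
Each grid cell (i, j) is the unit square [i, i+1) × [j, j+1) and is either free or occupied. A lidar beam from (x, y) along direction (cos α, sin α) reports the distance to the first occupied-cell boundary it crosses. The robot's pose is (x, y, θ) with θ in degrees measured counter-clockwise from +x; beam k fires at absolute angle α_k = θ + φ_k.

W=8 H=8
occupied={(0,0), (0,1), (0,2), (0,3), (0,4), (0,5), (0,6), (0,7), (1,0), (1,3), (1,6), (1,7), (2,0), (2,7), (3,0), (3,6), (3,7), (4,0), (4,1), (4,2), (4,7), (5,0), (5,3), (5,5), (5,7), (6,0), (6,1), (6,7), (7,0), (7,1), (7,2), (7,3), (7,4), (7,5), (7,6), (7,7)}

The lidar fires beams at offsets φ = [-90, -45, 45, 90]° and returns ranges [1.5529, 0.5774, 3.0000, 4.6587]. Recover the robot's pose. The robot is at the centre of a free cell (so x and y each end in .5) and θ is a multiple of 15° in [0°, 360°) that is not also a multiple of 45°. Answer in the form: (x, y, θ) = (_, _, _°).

(x, y, θ) = (3.5, 2.5, 15°)

The pose lattice has 28·16 = 448 candidates. Test each by forward raycasting.
  (4.5, 6.5, 210°): beam 1 = 0.5774 ≠ 1.5529 ✗
  (4.5, 3.5, 60°): beam 1 = 0.5774 ≠ 1.5529 ✗
  (5.5, 1.5, 240°): beam 1 = 0.5774 ≠ 1.5529 ✗
  …
  (3.5, 2.5, 15°): r_1=1.5529, r_2=0.5774, r_3=3.0000, r_4=4.6587 — all match ✓
No second candidate reproduces the full scan.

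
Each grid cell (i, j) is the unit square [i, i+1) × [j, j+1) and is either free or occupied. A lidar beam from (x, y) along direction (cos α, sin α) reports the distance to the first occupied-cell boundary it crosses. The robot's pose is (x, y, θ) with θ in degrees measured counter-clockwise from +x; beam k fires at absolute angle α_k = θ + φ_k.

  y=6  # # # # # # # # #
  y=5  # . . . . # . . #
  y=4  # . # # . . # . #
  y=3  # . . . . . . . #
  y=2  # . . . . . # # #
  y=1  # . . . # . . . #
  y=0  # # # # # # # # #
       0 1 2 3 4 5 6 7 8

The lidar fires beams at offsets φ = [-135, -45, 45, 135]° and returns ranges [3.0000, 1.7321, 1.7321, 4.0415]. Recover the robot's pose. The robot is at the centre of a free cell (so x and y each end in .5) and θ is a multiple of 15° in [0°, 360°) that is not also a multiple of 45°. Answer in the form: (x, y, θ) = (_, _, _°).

The pose lattice has 28·16 = 448 candidates. Test each by forward raycasting.
  (5.5, 2.5, 285°): beam 2 = 1.0000 ≠ 1.7321 ✗
  (6.5, 3.5, 165°): beam 1 = 1.7321 ≠ 3.0000 ✗
  (5.5, 3.5, 120°): beam 1 = 1.9319 ≠ 3.0000 ✗
  (5.5, 3.5, 75°): beam 1 = 1.0000 ≠ 3.0000 ✗
  …
  (2.5, 2.5, 255°): r_1=3.0000, r_2=1.7321, r_3=1.7321, r_4=4.0415 — all match ✓
Unique over the lattice → pose = (2.5, 2.5, 255°).

(x, y, θ) = (2.5, 2.5, 255°)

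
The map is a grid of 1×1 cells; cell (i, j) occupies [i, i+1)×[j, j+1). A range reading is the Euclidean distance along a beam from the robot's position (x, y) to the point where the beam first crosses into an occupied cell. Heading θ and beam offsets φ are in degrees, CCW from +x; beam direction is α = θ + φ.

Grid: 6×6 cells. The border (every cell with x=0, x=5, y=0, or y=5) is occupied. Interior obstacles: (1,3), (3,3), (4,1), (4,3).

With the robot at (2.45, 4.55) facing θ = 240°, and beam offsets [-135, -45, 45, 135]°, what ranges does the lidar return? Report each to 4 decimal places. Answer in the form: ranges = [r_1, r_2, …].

beam 1: φ=-135°, α=105°
  dir = (cos 105°, sin 105°) = (-0.2588, 0.9659); from cell (2,4)
  next x-line at t=1.7387, next y-line at t=0.4659; Δt_x=3.8637, Δt_y=1.0353
    y: enter (2,5) at t=0.4659 ← occupied
  → r_1 = 0.4659
beam 2: φ=-45°, α=195°
  dir = (cos 195°, sin 195°) = (-0.9659, -0.2588); from cell (2,4)
  next x-line at t=0.4659, next y-line at t=2.1250; Δt_x=1.0353, Δt_y=3.8637
    x: enter (1,4) at t=0.4659
    x: enter (0,4) at t=1.5012 ← occupied
  → r_2 = 1.5012
beam 3: φ=45°, α=285°
  dir = (cos 285°, sin 285°) = (0.2588, -0.9659); from cell (2,4)
  next x-line at t=2.1250, next y-line at t=0.5694; Δt_x=3.8637, Δt_y=1.0353
    y: enter (2,3) at t=0.5694
    y: enter (2,2) at t=1.6047
    x: enter (3,2) at t=2.1250
    y: enter (3,1) at t=2.6400
    y: enter (3,0) at t=3.6752 ← occupied
  → r_3 = 3.6752
beam 4: φ=135°, α=15°
  dir = (cos 15°, sin 15°) = (0.9659, 0.2588); from cell (2,4)
  next x-line at t=0.5694, next y-line at t=1.7387; Δt_x=1.0353, Δt_y=3.8637
    x: enter (3,4) at t=0.5694
    x: enter (4,4) at t=1.6047
    y: enter (4,5) at t=1.7387 ← occupied
  → r_4 = 1.7387

ranges = [0.4659, 1.5012, 3.6752, 1.7387]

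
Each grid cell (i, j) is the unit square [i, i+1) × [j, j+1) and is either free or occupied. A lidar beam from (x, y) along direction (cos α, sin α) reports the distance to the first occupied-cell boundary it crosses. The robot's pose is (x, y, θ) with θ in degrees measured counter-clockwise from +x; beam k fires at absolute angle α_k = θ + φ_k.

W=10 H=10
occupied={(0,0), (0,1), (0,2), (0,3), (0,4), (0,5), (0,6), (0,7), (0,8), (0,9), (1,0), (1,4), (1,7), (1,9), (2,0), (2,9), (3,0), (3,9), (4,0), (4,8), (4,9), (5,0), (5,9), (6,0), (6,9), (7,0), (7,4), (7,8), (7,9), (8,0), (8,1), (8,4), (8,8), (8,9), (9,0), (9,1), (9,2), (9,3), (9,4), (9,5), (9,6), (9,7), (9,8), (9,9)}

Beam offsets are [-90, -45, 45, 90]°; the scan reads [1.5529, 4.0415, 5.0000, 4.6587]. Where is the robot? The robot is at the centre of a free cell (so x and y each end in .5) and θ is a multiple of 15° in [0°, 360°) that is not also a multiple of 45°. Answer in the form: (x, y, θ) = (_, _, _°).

(x, y, θ) = (5.5, 4.5, 105°)

The pose lattice has 56·16 = 896 candidates. Test each by forward raycasting.
  (7.5, 1.5, 255°): beam 1 = 6.7293 ≠ 1.5529 ✗
  (5.5, 4.5, 75°): beam 3 = 5.1962 ≠ 5.0000 ✗
  (3.5, 4.5, 120°): beam 1 = 6.3509 ≠ 1.5529 ✗
  (5.5, 6.5, 30°): beam 1 = 5.1962 ≠ 1.5529 ✗
  …
  (5.5, 4.5, 105°): r_1=1.5529, r_2=4.0415, r_3=5.0000, r_4=4.6587 — all match ✓
No second candidate reproduces the full scan.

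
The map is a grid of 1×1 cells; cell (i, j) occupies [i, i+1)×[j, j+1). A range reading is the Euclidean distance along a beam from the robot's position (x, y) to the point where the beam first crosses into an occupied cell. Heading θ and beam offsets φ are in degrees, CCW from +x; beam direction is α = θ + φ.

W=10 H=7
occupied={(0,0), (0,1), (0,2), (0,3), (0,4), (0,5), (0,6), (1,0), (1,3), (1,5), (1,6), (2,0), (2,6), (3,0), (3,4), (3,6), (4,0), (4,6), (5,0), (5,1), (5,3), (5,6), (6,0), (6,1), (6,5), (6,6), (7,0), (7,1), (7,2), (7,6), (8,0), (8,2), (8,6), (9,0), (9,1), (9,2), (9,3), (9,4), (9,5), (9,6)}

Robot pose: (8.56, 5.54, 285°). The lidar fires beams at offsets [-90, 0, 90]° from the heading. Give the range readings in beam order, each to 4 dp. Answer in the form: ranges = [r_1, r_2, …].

ranges = [1.6150, 1.7000, 0.4555]

beam 1: φ=-90°, α=195°
  d=(-0.9659,-0.2588)  start (8,5)  tX=0.5798 tY=2.0864  stride 1/|dx|=1.0353 1/|dy|=3.8637
    cross x-line → (7,5), t=0.5798
    cross x-line → (6,5), t=1.6150 (wall)
  → r_1 = 1.6150
beam 2: φ=0°, α=285°
  d=(0.2588,-0.9659)  start (8,5)  tX=1.7000 tY=0.5590  stride 1/|dx|=3.8637 1/|dy|=1.0353
    cross y-line → (8,4), t=0.5590
    cross y-line → (8,3), t=1.5943
    cross x-line → (9,3), t=1.7000 (wall)
  → r_2 = 1.7000
beam 3: φ=90°, α=15°
  d=(0.9659,0.2588)  start (8,5)  tX=0.4555 tY=1.7773  stride 1/|dx|=1.0353 1/|dy|=3.8637
    cross x-line → (9,5), t=0.4555 (wall)
  → r_3 = 0.4555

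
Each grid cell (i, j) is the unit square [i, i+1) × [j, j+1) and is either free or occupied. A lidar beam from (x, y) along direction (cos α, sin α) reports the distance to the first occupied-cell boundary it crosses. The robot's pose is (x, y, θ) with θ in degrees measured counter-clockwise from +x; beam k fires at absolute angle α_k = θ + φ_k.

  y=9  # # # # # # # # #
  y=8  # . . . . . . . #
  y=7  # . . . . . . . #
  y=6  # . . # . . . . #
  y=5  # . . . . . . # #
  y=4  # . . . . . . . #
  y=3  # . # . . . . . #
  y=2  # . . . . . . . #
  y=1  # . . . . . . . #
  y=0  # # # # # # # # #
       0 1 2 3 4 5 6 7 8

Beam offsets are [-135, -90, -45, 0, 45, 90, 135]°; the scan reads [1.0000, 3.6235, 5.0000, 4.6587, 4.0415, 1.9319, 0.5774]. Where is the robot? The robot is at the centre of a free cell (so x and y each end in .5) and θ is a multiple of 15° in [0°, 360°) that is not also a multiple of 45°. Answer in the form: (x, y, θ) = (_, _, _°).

(x, y, θ) = (4.5, 1.5, 105°)

Enumerate (i+0.5, j+0.5, θ) over the 53 free cells and 16 admissible headings. For each, cast all 7 beams and compare to the given ranges.
  (6.5, 4.5, 150°): beam 1 = 1.5529 ≠ 1.0000 ✗
  (3.5, 3.5, 165°): beam 1 = 4.0415 ≠ 1.0000 ✗
  (2.5, 6.5, 285°): beam 1 = 1.7321 ≠ 1.0000 ✗
  …
  (4.5, 1.5, 105°): r_1=1.0000, r_2=3.6235, r_3=5.0000, r_4=4.6587, r_5=4.0415, r_6=1.9319, r_7=0.5774 — all match ✓
Only this pose fits every beam.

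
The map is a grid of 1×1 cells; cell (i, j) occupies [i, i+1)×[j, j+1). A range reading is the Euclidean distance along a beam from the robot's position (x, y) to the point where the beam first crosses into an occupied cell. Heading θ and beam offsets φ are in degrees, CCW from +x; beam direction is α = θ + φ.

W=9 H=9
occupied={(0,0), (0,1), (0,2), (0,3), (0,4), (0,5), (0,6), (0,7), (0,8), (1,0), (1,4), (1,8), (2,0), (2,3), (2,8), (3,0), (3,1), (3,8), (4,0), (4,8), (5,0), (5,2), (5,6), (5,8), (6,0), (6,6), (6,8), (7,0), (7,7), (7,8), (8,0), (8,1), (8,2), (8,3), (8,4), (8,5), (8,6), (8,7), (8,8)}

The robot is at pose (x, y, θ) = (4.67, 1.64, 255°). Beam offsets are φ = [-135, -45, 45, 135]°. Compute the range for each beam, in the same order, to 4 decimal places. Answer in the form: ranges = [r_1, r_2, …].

ranges = [7.3400, 0.7736, 0.7390, 0.7200]

beam 1: φ=-135°, α=120°
  dir = (cos 120°, sin 120°) = (-0.5000, 0.8660); from cell (4,1)
  next x-line at t=1.3400, next y-line at t=0.4157; Δt_x=2.0000, Δt_y=1.1547
    y: enter (4,2) at t=0.4157
    x: enter (3,2) at t=1.3400
    y: enter (3,3) at t=1.5704
    y: enter (3,4) at t=2.7251
    x: enter (2,4) at t=3.3400
    y: enter (2,5) at t=3.8798
    y: enter (2,6) at t=5.0345
    x: enter (1,6) at t=5.3400
    y: enter (1,7) at t=6.1892
    x: enter (0,7) at t=7.3400 ← occupied
  → r_1 = 7.3400
beam 2: φ=-45°, α=210°
  dir = (cos 210°, sin 210°) = (-0.8660, -0.5000); from cell (4,1)
  next x-line at t=0.7736, next y-line at t=1.2800; Δt_x=1.1547, Δt_y=2.0000
    x: enter (3,1) at t=0.7736 ← occupied
  → r_2 = 0.7736
beam 3: φ=45°, α=300°
  dir = (cos 300°, sin 300°) = (0.5000, -0.8660); from cell (4,1)
  next x-line at t=0.6600, next y-line at t=0.7390; Δt_x=2.0000, Δt_y=1.1547
    x: enter (5,1) at t=0.6600
    y: enter (5,0) at t=0.7390 ← occupied
  → r_3 = 0.7390
beam 4: φ=135°, α=30°
  dir = (cos 30°, sin 30°) = (0.8660, 0.5000); from cell (4,1)
  next x-line at t=0.3811, next y-line at t=0.7200; Δt_x=1.1547, Δt_y=2.0000
    x: enter (5,1) at t=0.3811
    y: enter (5,2) at t=0.7200 ← occupied
  → r_4 = 0.7200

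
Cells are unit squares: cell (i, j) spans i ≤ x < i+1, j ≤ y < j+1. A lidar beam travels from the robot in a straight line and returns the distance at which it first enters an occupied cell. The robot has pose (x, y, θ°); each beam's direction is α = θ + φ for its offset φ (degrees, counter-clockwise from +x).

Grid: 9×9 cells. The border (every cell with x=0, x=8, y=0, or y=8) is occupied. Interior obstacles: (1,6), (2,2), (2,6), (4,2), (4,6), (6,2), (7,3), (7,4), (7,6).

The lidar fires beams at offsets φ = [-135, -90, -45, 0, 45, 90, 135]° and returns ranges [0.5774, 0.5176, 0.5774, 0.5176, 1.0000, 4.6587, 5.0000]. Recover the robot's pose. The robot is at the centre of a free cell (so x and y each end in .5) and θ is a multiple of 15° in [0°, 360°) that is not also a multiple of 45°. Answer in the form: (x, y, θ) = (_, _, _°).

The pose lattice has 40·16 = 640 candidates. Test each by forward raycasting.
  (5.5, 3.5, 240°): beam 1 = 2.5882 ≠ 0.5774 ✗
  (2.5, 4.5, 75°): beam 1 = 4.0415 ≠ 0.5774 ✗
  (7.5, 1.5, 30°): beam 1 = 0.5176 ≠ 0.5774 ✗
  (4.5, 5.5, 105°): beam 1 = 2.8868 ≠ 0.5774 ✗
  …
  (6.5, 3.5, 15°): r_1=0.5774, r_2=0.5176, r_3=0.5774, r_4=0.5176, r_5=1.0000, r_6=4.6587, r_7=5.0000 — all match ✓
No second candidate reproduces the full scan.

(x, y, θ) = (6.5, 3.5, 15°)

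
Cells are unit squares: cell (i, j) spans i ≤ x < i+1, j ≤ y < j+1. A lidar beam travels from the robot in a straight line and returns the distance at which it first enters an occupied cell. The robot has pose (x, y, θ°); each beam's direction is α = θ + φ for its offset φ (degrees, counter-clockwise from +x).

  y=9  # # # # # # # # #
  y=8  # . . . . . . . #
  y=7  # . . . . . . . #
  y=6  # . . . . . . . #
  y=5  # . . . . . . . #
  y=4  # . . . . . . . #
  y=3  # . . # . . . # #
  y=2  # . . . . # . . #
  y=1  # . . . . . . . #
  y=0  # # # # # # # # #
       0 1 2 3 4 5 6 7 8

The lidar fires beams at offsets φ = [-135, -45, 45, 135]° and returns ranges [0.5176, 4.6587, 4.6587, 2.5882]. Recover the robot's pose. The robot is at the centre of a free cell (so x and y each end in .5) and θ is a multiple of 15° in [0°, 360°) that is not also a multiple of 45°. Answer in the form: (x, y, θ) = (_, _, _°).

(x, y, θ) = (3.5, 4.5, 60°)

The pose lattice has 53·16 = 848 candidates. Test each by forward raycasting.
  (7.5, 4.5, 300°): beam 1 = 6.7293 ≠ 0.5176 ✗
  (2.5, 5.5, 30°): beam 1 = 4.6587 ≠ 0.5176 ✗
  (1.5, 7.5, 165°): beam 1 = 3.0000 ≠ 0.5176 ✗
  (4.5, 5.5, 15°): beam 1 = 1.7321 ≠ 0.5176 ✗
  …
  (3.5, 4.5, 60°): r_1=0.5176, r_2=4.6587, r_3=4.6587, r_4=2.5882 — all match ✓
Only this pose fits every beam.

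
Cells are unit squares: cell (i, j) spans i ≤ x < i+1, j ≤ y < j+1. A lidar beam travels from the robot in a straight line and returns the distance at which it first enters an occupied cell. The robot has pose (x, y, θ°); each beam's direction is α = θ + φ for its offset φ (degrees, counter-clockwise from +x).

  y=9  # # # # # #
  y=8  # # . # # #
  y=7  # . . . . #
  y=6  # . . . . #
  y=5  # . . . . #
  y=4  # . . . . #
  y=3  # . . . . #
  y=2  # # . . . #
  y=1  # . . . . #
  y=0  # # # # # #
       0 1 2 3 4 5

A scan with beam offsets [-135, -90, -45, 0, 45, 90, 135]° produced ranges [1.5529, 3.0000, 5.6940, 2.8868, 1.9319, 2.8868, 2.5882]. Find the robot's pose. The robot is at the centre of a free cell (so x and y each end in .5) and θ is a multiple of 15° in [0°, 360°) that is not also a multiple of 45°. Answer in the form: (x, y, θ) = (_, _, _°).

The pose lattice has 28·16 = 448 candidates. Test each by forward raycasting.
  (3.5, 5.5, 285°): beam 1 = 2.8868 ≠ 1.5529 ✗
  (3.5, 2.5, 255°): beam 1 = 5.0000 ≠ 1.5529 ✗
  (2.5, 8.5, 165°): beam 1 = 0.5774 ≠ 1.5529 ✗
  …
  (3.5, 3.5, 150°): r_1=1.5529, r_2=3.0000, r_3=5.6940, r_4=2.8868, r_5=1.9319, r_6=2.8868, r_7=2.5882 — all match ✓
No second candidate reproduces the full scan.

(x, y, θ) = (3.5, 3.5, 150°)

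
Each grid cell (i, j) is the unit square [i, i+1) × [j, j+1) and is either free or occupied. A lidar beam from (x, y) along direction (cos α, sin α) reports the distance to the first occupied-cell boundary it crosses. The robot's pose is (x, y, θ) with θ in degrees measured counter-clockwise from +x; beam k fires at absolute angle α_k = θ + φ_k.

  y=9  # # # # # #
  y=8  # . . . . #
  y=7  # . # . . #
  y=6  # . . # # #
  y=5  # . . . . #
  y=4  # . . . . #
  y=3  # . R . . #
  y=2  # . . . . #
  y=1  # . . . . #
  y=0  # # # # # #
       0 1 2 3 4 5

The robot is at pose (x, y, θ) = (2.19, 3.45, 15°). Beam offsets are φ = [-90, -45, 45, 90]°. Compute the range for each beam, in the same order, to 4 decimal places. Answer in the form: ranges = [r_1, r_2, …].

beam 1: φ=-90°, α=285°
  cosα=0.2588 sinα=-0.9659 | (2,3) | tMaxX 3.1296 tMaxY 0.4659 | tΔX 3.8637 tΔY 1.0353
    t=0.4659 [y] (2,2)
    t=1.5012 [y] (2,1)
    t=2.5364 [y] (2,0) — stop
  → r_1 = 2.5364
beam 2: φ=-45°, α=330°
  cosα=0.8660 sinα=-0.5000 | (2,3) | tMaxX 0.9353 tMaxY 0.9000 | tΔX 1.1547 tΔY 2.0000
    t=0.9000 [y] (2,2)
    t=0.9353 [x] (3,2)
    t=2.0900 [x] (4,2)
    t=2.9000 [y] (4,1)
    t=3.2447 [x] (5,1) — stop
  → r_2 = 3.2447
beam 3: φ=45°, α=60°
  cosα=0.5000 sinα=0.8660 | (2,3) | tMaxX 1.6200 tMaxY 0.6351 | tΔX 2.0000 tΔY 1.1547
    t=0.6351 [y] (2,4)
    t=1.6200 [x] (3,4)
    t=1.7898 [y] (3,5)
    t=2.9445 [y] (3,6) — stop
  → r_3 = 2.9445
beam 4: φ=90°, α=105°
  cosα=-0.2588 sinα=0.9659 | (2,3) | tMaxX 0.7341 tMaxY 0.5694 | tΔX 3.8637 tΔY 1.0353
    t=0.5694 [y] (2,4)
    t=0.7341 [x] (1,4)
    t=1.6047 [y] (1,5)
    t=2.6400 [y] (1,6)
    t=3.6752 [y] (1,7)
    t=4.5978 [x] (0,7) — stop
  → r_4 = 4.5978

ranges = [2.5364, 3.2447, 2.9445, 4.5978]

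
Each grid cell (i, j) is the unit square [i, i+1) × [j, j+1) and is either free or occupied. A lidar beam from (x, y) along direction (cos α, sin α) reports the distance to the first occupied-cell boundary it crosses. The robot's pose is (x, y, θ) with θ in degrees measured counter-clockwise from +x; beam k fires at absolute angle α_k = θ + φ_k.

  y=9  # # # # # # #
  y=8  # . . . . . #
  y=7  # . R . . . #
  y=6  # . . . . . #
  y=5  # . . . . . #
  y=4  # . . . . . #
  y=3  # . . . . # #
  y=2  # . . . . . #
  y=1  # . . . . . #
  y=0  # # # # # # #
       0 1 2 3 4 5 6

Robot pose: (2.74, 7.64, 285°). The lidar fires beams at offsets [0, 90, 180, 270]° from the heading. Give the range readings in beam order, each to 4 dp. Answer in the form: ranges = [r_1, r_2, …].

beam 1: φ=0°, α=285°
  cosα=0.2588 sinα=-0.9659 | (2,7) | tMaxX 1.0046 tMaxY 0.6626 | tΔX 3.8637 tΔY 1.0353
    t=0.6626 [y] (2,6)
    t=1.0046 [x] (3,6)
    t=1.6979 [y] (3,5)
    t=2.7331 [y] (3,4)
    t=3.7684 [y] (3,3)
    t=4.8037 [y] (3,2)
    t=4.8683 [x] (4,2)
    t=5.8390 [y] (4,1)
    t=6.8742 [y] (4,0) — stop
  → r_1 = 6.8742
beam 2: φ=90°, α=15°
  cosα=0.9659 sinα=0.2588 | (2,7) | tMaxX 0.2692 tMaxY 1.3909 | tΔX 1.0353 tΔY 3.8637
    t=0.2692 [x] (3,7)
    t=1.3044 [x] (4,7)
    t=1.3909 [y] (4,8)
    t=2.3397 [x] (5,8)
    t=3.3750 [x] (6,8) — stop
  → r_2 = 3.3750
beam 3: φ=180°, α=105°
  cosα=-0.2588 sinα=0.9659 | (2,7) | tMaxX 2.8591 tMaxY 0.3727 | tΔX 3.8637 tΔY 1.0353
    t=0.3727 [y] (2,8)
    t=1.4080 [y] (2,9) — stop
  → r_3 = 1.4080
beam 4: φ=270°, α=195°
  cosα=-0.9659 sinα=-0.2588 | (2,7) | tMaxX 0.7661 tMaxY 2.4728 | tΔX 1.0353 tΔY 3.8637
    t=0.7661 [x] (1,7)
    t=1.8014 [x] (0,7) — stop
  → r_4 = 1.8014

ranges = [6.8742, 3.3750, 1.4080, 1.8014]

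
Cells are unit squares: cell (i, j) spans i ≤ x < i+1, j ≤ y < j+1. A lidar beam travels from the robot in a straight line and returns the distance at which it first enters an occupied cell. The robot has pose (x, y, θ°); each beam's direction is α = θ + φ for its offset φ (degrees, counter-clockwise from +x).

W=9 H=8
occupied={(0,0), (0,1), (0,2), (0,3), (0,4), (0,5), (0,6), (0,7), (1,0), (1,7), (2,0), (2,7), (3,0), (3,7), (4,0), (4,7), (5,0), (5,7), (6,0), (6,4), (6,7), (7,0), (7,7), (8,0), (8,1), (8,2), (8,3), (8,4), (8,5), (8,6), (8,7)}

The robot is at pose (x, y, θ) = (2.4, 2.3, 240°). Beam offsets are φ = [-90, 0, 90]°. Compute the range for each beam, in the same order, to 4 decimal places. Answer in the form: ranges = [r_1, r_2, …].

beam 1: φ=-90°, α=150°
  direction (-0.8660, 0.5000); cell (2,2); t to first gridline: x 0.4619, y 1.4000 (then +1.1547 / +2.0000)
    (1,2) via x @ 0.4619
    (1,3) via y @ 1.4000
    (0,3) via x @ 1.6166  # hit
  → r_1 = 1.6166
beam 2: φ=0°, α=240°
  direction (-0.5000, -0.8660); cell (2,2); t to first gridline: x 0.8000, y 0.3464 (then +2.0000 / +1.1547)
    (2,1) via y @ 0.3464
    (1,1) via x @ 0.8000
    (1,0) via y @ 1.5011  # hit
  → r_2 = 1.5011
beam 3: φ=90°, α=330°
  direction (0.8660, -0.5000); cell (2,2); t to first gridline: x 0.6928, y 0.6000 (then +1.1547 / +2.0000)
    (2,1) via y @ 0.6000
    (3,1) via x @ 0.6928
    (4,1) via x @ 1.8475
    (4,0) via y @ 2.6000  # hit
  → r_3 = 2.6000

ranges = [1.6166, 1.5011, 2.6000]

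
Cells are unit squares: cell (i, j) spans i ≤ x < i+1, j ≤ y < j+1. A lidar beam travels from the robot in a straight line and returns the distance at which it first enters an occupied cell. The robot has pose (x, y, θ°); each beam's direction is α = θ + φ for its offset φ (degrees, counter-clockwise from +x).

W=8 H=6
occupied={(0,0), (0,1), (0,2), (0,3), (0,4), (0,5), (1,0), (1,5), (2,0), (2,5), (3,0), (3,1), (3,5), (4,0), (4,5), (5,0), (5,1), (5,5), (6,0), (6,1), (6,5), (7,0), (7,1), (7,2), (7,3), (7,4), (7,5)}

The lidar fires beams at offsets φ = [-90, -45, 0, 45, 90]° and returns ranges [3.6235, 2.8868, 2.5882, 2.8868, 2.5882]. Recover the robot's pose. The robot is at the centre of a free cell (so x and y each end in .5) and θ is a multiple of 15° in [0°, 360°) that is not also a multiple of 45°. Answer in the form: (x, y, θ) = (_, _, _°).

(x, y, θ) = (3.5, 2.5, 105°)

Enumerate (i+0.5, j+0.5, θ) over the 21 free cells and 16 admissible headings. For each, cast all 5 beams and compare to the given ranges.
  (1.5, 4.5, 330°): beam 1 = 1.0000 ≠ 3.6235 ✗
  (2.5, 1.5, 210°): beam 1 = 3.0000 ≠ 3.6235 ✗
  (2.5, 4.5, 15°): beam 1 = 2.5882 ≠ 3.6235 ✗
  …
  (3.5, 2.5, 105°): r_1=3.6235, r_2=2.8868, r_3=2.5882, r_4=2.8868, r_5=2.5882 — all match ✓
No second candidate reproduces the full scan.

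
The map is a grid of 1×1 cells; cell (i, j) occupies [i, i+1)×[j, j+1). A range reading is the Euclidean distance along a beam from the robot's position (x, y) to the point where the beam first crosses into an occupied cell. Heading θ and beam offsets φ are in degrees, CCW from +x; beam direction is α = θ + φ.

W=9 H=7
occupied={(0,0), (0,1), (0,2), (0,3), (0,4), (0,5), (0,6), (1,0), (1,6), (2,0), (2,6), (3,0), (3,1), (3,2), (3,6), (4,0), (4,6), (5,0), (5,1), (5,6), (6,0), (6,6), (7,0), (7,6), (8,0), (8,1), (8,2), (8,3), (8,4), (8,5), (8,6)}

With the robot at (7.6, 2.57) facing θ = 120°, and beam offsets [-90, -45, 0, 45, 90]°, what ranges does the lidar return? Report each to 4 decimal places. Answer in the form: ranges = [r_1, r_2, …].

ranges = [0.4619, 1.5455, 3.9606, 6.8328, 1.8475]

beam 1: φ=-90°, α=30°
  dir = (cos 30°, sin 30°) = (0.8660, 0.5000); from cell (7,2)
  next x-line at t=0.4619, next y-line at t=0.8600; Δt_x=1.1547, Δt_y=2.0000
    x: enter (8,2) at t=0.4619 ← occupied
  → r_1 = 0.4619
beam 2: φ=-45°, α=75°
  dir = (cos 75°, sin 75°) = (0.2588, 0.9659); from cell (7,2)
  next x-line at t=1.5455, next y-line at t=0.4452; Δt_x=3.8637, Δt_y=1.0353
    y: enter (7,3) at t=0.4452
    y: enter (7,4) at t=1.4804
    x: enter (8,4) at t=1.5455 ← occupied
  → r_2 = 1.5455
beam 3: φ=0°, α=120°
  dir = (cos 120°, sin 120°) = (-0.5000, 0.8660); from cell (7,2)
  next x-line at t=1.2000, next y-line at t=0.4965; Δt_x=2.0000, Δt_y=1.1547
    y: enter (7,3) at t=0.4965
    x: enter (6,3) at t=1.2000
    y: enter (6,4) at t=1.6512
    y: enter (6,5) at t=2.8059
    x: enter (5,5) at t=3.2000
    y: enter (5,6) at t=3.9606 ← occupied
  → r_3 = 3.9606
beam 4: φ=45°, α=165°
  dir = (cos 165°, sin 165°) = (-0.9659, 0.2588); from cell (7,2)
  next x-line at t=0.6212, next y-line at t=1.6614; Δt_x=1.0353, Δt_y=3.8637
    x: enter (6,2) at t=0.6212
    x: enter (5,2) at t=1.6564
    y: enter (5,3) at t=1.6614
    x: enter (4,3) at t=2.6917
    x: enter (3,3) at t=3.7270
    x: enter (2,3) at t=4.7623
    y: enter (2,4) at t=5.5251
    x: enter (1,4) at t=5.7975
    x: enter (0,4) at t=6.8328 ← occupied
  → r_4 = 6.8328
beam 5: φ=90°, α=210°
  dir = (cos 210°, sin 210°) = (-0.8660, -0.5000); from cell (7,2)
  next x-line at t=0.6928, next y-line at t=1.1400; Δt_x=1.1547, Δt_y=2.0000
    x: enter (6,2) at t=0.6928
    y: enter (6,1) at t=1.1400
    x: enter (5,1) at t=1.8475 ← occupied
  → r_5 = 1.8475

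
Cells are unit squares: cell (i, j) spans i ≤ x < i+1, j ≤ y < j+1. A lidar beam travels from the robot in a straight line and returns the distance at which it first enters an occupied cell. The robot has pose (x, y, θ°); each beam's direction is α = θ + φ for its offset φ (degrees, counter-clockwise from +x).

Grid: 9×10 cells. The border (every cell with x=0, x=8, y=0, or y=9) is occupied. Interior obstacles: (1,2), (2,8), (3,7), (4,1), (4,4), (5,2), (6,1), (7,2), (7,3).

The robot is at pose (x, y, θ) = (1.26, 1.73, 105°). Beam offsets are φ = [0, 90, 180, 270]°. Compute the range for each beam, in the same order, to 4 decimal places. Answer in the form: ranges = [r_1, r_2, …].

ranges = [0.2795, 0.2692, 0.7558, 3.8719]

beam 1: φ=0°, α=105°
  d=(-0.2588,0.9659)  start (1,1)  tX=1.0046 tY=0.2795  stride 1/|dx|=3.8637 1/|dy|=1.0353
    cross y-line → (1,2), t=0.2795 (wall)
  → r_1 = 0.2795
beam 2: φ=90°, α=195°
  d=(-0.9659,-0.2588)  start (1,1)  tX=0.2692 tY=2.8205  stride 1/|dx|=1.0353 1/|dy|=3.8637
    cross x-line → (0,1), t=0.2692 (wall)
  → r_2 = 0.2692
beam 3: φ=180°, α=285°
  d=(0.2588,-0.9659)  start (1,1)  tX=2.8591 tY=0.7558  stride 1/|dx|=3.8637 1/|dy|=1.0353
    cross y-line → (1,0), t=0.7558 (wall)
  → r_3 = 0.7558
beam 4: φ=270°, α=15°
  d=(0.9659,0.2588)  start (1,1)  tX=0.7661 tY=1.0432  stride 1/|dx|=1.0353 1/|dy|=3.8637
    cross x-line → (2,1), t=0.7661
    cross y-line → (2,2), t=1.0432
    cross x-line → (3,2), t=1.8014
    cross x-line → (4,2), t=2.8367
    cross x-line → (5,2), t=3.8719 (wall)
  → r_4 = 3.8719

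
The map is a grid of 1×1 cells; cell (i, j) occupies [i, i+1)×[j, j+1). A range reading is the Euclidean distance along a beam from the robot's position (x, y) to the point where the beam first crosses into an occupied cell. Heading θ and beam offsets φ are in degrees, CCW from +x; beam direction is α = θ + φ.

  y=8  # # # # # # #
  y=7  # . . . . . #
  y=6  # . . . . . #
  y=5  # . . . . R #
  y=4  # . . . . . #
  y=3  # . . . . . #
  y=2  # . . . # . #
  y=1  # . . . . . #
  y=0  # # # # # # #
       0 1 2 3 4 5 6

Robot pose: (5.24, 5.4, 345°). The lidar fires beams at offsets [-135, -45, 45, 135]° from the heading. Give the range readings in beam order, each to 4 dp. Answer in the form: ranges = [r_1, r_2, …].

ranges = [4.8959, 1.5200, 0.8776, 3.0022]

beam 1: φ=-135°, α=210°
  dir = (cos 210°, sin 210°) = (-0.8660, -0.5000); from cell (5,5)
  next x-line at t=0.2771, next y-line at t=0.8000; Δt_x=1.1547, Δt_y=2.0000
    x: enter (4,5) at t=0.2771
    y: enter (4,4) at t=0.8000
    x: enter (3,4) at t=1.4318
    x: enter (2,4) at t=2.5865
    y: enter (2,3) at t=2.8000
    x: enter (1,3) at t=3.7412
    y: enter (1,2) at t=4.8000
    x: enter (0,2) at t=4.8959 ← occupied
  → r_1 = 4.8959
beam 2: φ=-45°, α=300°
  dir = (cos 300°, sin 300°) = (0.5000, -0.8660); from cell (5,5)
  next x-line at t=1.5200, next y-line at t=0.4619; Δt_x=2.0000, Δt_y=1.1547
    y: enter (5,4) at t=0.4619
    x: enter (6,4) at t=1.5200 ← occupied
  → r_2 = 1.5200
beam 3: φ=45°, α=30°
  dir = (cos 30°, sin 30°) = (0.8660, 0.5000); from cell (5,5)
  next x-line at t=0.8776, next y-line at t=1.2000; Δt_x=1.1547, Δt_y=2.0000
    x: enter (6,5) at t=0.8776 ← occupied
  → r_3 = 0.8776
beam 4: φ=135°, α=120°
  dir = (cos 120°, sin 120°) = (-0.5000, 0.8660); from cell (5,5)
  next x-line at t=0.4800, next y-line at t=0.6928; Δt_x=2.0000, Δt_y=1.1547
    x: enter (4,5) at t=0.4800
    y: enter (4,6) at t=0.6928
    y: enter (4,7) at t=1.8475
    x: enter (3,7) at t=2.4800
    y: enter (3,8) at t=3.0022 ← occupied
  → r_4 = 3.0022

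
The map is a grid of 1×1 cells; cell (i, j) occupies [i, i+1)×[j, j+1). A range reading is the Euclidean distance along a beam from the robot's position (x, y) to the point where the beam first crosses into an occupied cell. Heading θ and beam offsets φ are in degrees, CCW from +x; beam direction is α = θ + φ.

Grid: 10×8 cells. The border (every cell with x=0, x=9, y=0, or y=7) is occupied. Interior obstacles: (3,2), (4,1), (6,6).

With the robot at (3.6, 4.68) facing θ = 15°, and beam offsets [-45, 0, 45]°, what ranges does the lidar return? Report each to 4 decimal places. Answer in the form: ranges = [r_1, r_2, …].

beam 1: φ=-45°, α=330°
  direction (0.8660, -0.5000); cell (3,4); t to first gridline: x 0.4619, y 1.3600 (then +1.1547 / +2.0000)
    (4,4) via x @ 0.4619
    (4,3) via y @ 1.3600
    (5,3) via x @ 1.6166
    (6,3) via x @ 2.7713
    (6,2) via y @ 3.3600
    (7,2) via x @ 3.9260
    (8,2) via x @ 5.0807
    (8,1) via y @ 5.3600
    (9,1) via x @ 6.2354  # hit
  → r_1 = 6.2354
beam 2: φ=0°, α=15°
  direction (0.9659, 0.2588); cell (3,4); t to first gridline: x 0.4141, y 1.2364 (then +1.0353 / +3.8637)
    (4,4) via x @ 0.4141
    (4,5) via y @ 1.2364
    (5,5) via x @ 1.4494
    (6,5) via x @ 2.4847
    (7,5) via x @ 3.5199
    (8,5) via x @ 4.5552
    (8,6) via y @ 5.1001
    (9,6) via x @ 5.5905  # hit
  → r_2 = 5.5905
beam 3: φ=45°, α=60°
  direction (0.5000, 0.8660); cell (3,4); t to first gridline: x 0.8000, y 0.3695 (then +2.0000 / +1.1547)
    (3,5) via y @ 0.3695
    (4,5) via x @ 0.8000
    (4,6) via y @ 1.5242
    (4,7) via y @ 2.6789  # hit
  → r_3 = 2.6789

ranges = [6.2354, 5.5905, 2.6789]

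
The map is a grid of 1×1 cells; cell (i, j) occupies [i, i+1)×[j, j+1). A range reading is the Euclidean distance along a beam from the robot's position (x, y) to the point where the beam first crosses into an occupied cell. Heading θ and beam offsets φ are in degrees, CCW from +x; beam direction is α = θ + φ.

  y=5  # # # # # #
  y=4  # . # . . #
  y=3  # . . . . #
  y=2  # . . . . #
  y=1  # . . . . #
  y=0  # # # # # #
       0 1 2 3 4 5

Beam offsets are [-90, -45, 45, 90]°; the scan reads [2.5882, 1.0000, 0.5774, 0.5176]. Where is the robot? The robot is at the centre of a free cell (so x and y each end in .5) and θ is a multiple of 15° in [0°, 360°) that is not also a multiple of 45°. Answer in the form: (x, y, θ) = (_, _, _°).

(x, y, θ) = (1.5, 1.5, 165°)

Candidates: 15 free-cell centres × 16 headings = 240 poses. Raycast each; keep the one whose scan matches to 4 dp.
  (1.5, 2.5, 105°): beam 1 = 3.6235 ≠ 2.5882 ✗
  (1.5, 1.5, 150°): beam 1 = 2.8868 ≠ 2.5882 ✗
  (3.5, 2.5, 60°): beam 1 = 1.7321 ≠ 2.5882 ✗
  (3.5, 1.5, 300°): beam 1 = 1.0000 ≠ 2.5882 ✗
  …
  (1.5, 1.5, 165°): r_1=2.5882, r_2=1.0000, r_3=0.5774, r_4=0.5176 — all match ✓
Only this pose fits every beam.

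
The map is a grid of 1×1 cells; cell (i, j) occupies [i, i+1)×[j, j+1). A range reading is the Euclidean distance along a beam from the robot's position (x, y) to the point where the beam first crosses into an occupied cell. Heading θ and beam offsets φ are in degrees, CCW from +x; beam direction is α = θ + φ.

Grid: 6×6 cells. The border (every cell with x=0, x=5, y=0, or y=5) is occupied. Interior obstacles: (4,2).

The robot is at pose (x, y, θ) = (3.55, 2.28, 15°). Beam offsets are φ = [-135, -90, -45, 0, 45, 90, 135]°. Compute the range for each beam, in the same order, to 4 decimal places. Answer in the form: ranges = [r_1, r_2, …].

ranges = [1.4780, 1.3252, 0.5196, 0.4659, 2.9000, 2.8160, 2.9445]

beam 1: φ=-135°, α=240°
  cosα=-0.5000 sinα=-0.8660 | (3,2) | tMaxX 1.1000 tMaxY 0.3233 | tΔX 2.0000 tΔY 1.1547
    t=0.3233 [y] (3,1)
    t=1.1000 [x] (2,1)
    t=1.4780 [y] (2,0) — stop
  → r_1 = 1.4780
beam 2: φ=-90°, α=285°
  cosα=0.2588 sinα=-0.9659 | (3,2) | tMaxX 1.7387 tMaxY 0.2899 | tΔX 3.8637 tΔY 1.0353
    t=0.2899 [y] (3,1)
    t=1.3252 [y] (3,0) — stop
  → r_2 = 1.3252
beam 3: φ=-45°, α=330°
  cosα=0.8660 sinα=-0.5000 | (3,2) | tMaxX 0.5196 tMaxY 0.5600 | tΔX 1.1547 tΔY 2.0000
    t=0.5196 [x] (4,2) — stop
  → r_3 = 0.5196
beam 4: φ=0°, α=15°
  cosα=0.9659 sinα=0.2588 | (3,2) | tMaxX 0.4659 tMaxY 2.7819 | tΔX 1.0353 tΔY 3.8637
    t=0.4659 [x] (4,2) — stop
  → r_4 = 0.4659
beam 5: φ=45°, α=60°
  cosα=0.5000 sinα=0.8660 | (3,2) | tMaxX 0.9000 tMaxY 0.8314 | tΔX 2.0000 tΔY 1.1547
    t=0.8314 [y] (3,3)
    t=0.9000 [x] (4,3)
    t=1.9861 [y] (4,4)
    t=2.9000 [x] (5,4) — stop
  → r_5 = 2.9000
beam 6: φ=90°, α=105°
  cosα=-0.2588 sinα=0.9659 | (3,2) | tMaxX 2.1250 tMaxY 0.7454 | tΔX 3.8637 tΔY 1.0353
    t=0.7454 [y] (3,3)
    t=1.7807 [y] (3,4)
    t=2.1250 [x] (2,4)
    t=2.8160 [y] (2,5) — stop
  → r_6 = 2.8160
beam 7: φ=135°, α=150°
  cosα=-0.8660 sinα=0.5000 | (3,2) | tMaxX 0.6351 tMaxY 1.4400 | tΔX 1.1547 tΔY 2.0000
    t=0.6351 [x] (2,2)
    t=1.4400 [y] (2,3)
    t=1.7898 [x] (1,3)
    t=2.9445 [x] (0,3) — stop
  → r_7 = 2.9445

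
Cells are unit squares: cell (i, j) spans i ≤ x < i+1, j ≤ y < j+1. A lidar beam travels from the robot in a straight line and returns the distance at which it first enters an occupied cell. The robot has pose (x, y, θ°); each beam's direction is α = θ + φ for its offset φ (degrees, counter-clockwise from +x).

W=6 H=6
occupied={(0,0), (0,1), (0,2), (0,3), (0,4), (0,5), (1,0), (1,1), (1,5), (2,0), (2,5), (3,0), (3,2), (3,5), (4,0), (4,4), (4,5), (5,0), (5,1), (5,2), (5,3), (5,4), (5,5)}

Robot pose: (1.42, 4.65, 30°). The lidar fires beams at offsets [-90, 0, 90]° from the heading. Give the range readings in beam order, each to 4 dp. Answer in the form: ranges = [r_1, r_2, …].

ranges = [4.2147, 0.7000, 0.4041]

beam 1: φ=-90°, α=300°
  cosα=0.5000 sinα=-0.8660 | (1,4) | tMaxX 1.1600 tMaxY 0.7506 | tΔX 2.0000 tΔY 1.1547
    t=0.7506 [y] (1,3)
    t=1.1600 [x] (2,3)
    t=1.9053 [y] (2,2)
    t=3.0600 [y] (2,1)
    t=3.1600 [x] (3,1)
    t=4.2147 [y] (3,0) — stop
  → r_1 = 4.2147
beam 2: φ=0°, α=30°
  cosα=0.8660 sinα=0.5000 | (1,4) | tMaxX 0.6697 tMaxY 0.7000 | tΔX 1.1547 tΔY 2.0000
    t=0.6697 [x] (2,4)
    t=0.7000 [y] (2,5) — stop
  → r_2 = 0.7000
beam 3: φ=90°, α=120°
  cosα=-0.5000 sinα=0.8660 | (1,4) | tMaxX 0.8400 tMaxY 0.4041 | tΔX 2.0000 tΔY 1.1547
    t=0.4041 [y] (1,5) — stop
  → r_3 = 0.4041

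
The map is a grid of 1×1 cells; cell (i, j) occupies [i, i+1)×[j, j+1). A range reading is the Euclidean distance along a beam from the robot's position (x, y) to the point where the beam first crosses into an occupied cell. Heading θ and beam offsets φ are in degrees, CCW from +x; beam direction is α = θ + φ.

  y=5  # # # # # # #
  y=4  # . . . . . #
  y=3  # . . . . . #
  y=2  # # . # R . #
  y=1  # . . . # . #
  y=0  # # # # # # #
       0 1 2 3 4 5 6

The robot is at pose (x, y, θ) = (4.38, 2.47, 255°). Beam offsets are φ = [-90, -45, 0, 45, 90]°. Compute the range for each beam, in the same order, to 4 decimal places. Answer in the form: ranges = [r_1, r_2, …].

ranges = [0.3934, 0.4388, 0.4866, 0.5427, 1.6771]

beam 1: φ=-90°, α=165°
  dir = (cos 165°, sin 165°) = (-0.9659, 0.2588); from cell (4,2)
  next x-line at t=0.3934, next y-line at t=2.0478; Δt_x=1.0353, Δt_y=3.8637
    x: enter (3,2) at t=0.3934 ← occupied
  → r_1 = 0.3934
beam 2: φ=-45°, α=210°
  dir = (cos 210°, sin 210°) = (-0.8660, -0.5000); from cell (4,2)
  next x-line at t=0.4388, next y-line at t=0.9400; Δt_x=1.1547, Δt_y=2.0000
    x: enter (3,2) at t=0.4388 ← occupied
  → r_2 = 0.4388
beam 3: φ=0°, α=255°
  dir = (cos 255°, sin 255°) = (-0.2588, -0.9659); from cell (4,2)
  next x-line at t=1.4682, next y-line at t=0.4866; Δt_x=3.8637, Δt_y=1.0353
    y: enter (4,1) at t=0.4866 ← occupied
  → r_3 = 0.4866
beam 4: φ=45°, α=300°
  dir = (cos 300°, sin 300°) = (0.5000, -0.8660); from cell (4,2)
  next x-line at t=1.2400, next y-line at t=0.5427; Δt_x=2.0000, Δt_y=1.1547
    y: enter (4,1) at t=0.5427 ← occupied
  → r_4 = 0.5427
beam 5: φ=90°, α=345°
  dir = (cos 345°, sin 345°) = (0.9659, -0.2588); from cell (4,2)
  next x-line at t=0.6419, next y-line at t=1.8159; Δt_x=1.0353, Δt_y=3.8637
    x: enter (5,2) at t=0.6419
    x: enter (6,2) at t=1.6771 ← occupied
  → r_5 = 1.6771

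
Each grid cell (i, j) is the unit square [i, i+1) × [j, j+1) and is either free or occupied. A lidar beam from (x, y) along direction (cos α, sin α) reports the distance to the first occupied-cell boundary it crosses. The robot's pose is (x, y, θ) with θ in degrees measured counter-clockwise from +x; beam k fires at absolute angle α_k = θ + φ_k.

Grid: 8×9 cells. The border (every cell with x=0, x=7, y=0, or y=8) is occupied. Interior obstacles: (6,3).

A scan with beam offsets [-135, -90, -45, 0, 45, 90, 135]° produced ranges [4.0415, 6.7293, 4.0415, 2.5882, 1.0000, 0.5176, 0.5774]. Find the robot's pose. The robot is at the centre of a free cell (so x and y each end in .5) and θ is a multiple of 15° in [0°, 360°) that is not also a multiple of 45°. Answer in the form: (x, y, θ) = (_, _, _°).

(x, y, θ) = (4.5, 7.5, 345°)

The pose lattice has 41·16 = 656 candidates. Test each by forward raycasting.
  (2.5, 7.5, 150°): beam 1 = 1.9319 ≠ 4.0415 ✗
  (5.5, 2.5, 60°): beam 1 = 1.5529 ≠ 4.0415 ✗
  (2.5, 2.5, 105°): beam 1 = 3.0000 ≠ 4.0415 ✗
  (6.5, 7.5, 75°): beam 1 = 1.0000 ≠ 4.0415 ✗
  (1.5, 4.5, 60°): beam 1 = 3.6235 ≠ 4.0415 ✗
  …
  (4.5, 7.5, 345°): r_1=4.0415, r_2=6.7293, r_3=4.0415, r_4=2.5882, r_5=1.0000, r_6=0.5176, r_7=0.5774 — all match ✓
No second candidate reproduces the full scan.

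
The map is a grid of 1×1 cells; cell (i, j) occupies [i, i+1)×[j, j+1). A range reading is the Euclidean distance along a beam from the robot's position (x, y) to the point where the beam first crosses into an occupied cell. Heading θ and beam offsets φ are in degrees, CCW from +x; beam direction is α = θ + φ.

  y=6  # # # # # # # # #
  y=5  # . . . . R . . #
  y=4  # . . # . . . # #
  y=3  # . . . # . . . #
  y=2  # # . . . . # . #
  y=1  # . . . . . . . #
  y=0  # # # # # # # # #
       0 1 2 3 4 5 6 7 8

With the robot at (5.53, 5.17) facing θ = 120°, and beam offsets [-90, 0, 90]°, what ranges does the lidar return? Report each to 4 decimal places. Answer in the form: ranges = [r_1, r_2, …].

ranges = [1.6600, 0.9584, 1.7667]

beam 1: φ=-90°, α=30°
  cosα=0.8660 sinα=0.5000 | (5,5) | tMaxX 0.5427 tMaxY 1.6600 | tΔX 1.1547 tΔY 2.0000
    t=0.5427 [x] (6,5)
    t=1.6600 [y] (6,6) — stop
  → r_1 = 1.6600
beam 2: φ=0°, α=120°
  cosα=-0.5000 sinα=0.8660 | (5,5) | tMaxX 1.0600 tMaxY 0.9584 | tΔX 2.0000 tΔY 1.1547
    t=0.9584 [y] (5,6) — stop
  → r_2 = 0.9584
beam 3: φ=90°, α=210°
  cosα=-0.8660 sinα=-0.5000 | (5,5) | tMaxX 0.6120 tMaxY 0.3400 | tΔX 1.1547 tΔY 2.0000
    t=0.3400 [y] (5,4)
    t=0.6120 [x] (4,4)
    t=1.7667 [x] (3,4) — stop
  → r_3 = 1.7667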